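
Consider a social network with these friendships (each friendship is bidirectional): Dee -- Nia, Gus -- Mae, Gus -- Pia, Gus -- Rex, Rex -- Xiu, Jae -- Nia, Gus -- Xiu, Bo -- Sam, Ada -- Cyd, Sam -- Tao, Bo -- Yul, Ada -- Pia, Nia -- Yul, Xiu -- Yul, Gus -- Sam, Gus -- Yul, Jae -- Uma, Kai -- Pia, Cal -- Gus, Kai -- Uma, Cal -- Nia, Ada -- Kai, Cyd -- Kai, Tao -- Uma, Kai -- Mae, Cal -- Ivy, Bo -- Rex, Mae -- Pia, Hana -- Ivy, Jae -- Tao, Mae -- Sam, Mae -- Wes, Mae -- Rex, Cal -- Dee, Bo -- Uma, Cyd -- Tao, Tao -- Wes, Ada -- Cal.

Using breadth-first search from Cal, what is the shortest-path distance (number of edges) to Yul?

2

Level 0: Cal
Level 1: Ada, Dee, Gus, Ivy, Nia
Level 2: Cyd, Hana, Jae, Kai, Mae, Pia, Rex, Sam, Xiu, Yul
Level 3: Bo, Tao, Uma, Wes
Yul first appears at level 2.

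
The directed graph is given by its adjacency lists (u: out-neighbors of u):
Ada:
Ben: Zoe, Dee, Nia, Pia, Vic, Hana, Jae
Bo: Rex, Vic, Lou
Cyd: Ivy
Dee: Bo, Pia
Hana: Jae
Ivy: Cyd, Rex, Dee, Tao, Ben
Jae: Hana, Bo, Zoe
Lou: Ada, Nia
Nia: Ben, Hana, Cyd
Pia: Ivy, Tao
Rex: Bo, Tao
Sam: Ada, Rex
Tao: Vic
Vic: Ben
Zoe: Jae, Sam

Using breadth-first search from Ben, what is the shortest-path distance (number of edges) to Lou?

3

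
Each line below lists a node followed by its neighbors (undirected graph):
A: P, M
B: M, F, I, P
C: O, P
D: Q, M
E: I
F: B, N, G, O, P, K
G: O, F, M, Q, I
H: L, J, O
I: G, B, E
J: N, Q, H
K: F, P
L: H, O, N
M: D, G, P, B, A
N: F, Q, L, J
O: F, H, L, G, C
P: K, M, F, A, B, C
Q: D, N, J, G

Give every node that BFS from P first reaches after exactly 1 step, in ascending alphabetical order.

A, B, C, F, K, M

Level 0: P
Level 1: A, B, C, F, K, M
Level 2: D, G, I, N, O
Level 3: E, H, J, L, Q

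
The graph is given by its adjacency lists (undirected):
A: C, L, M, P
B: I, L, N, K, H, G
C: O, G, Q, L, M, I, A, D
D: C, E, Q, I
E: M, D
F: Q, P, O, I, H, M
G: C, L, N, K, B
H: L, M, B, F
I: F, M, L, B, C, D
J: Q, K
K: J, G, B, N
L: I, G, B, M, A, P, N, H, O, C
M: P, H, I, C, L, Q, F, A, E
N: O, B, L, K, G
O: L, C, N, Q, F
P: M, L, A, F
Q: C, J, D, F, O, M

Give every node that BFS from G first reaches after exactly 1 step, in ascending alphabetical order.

Level 0: G
Level 1: B, C, K, L, N
Level 2: A, D, H, I, J, M, O, P, Q
Level 3: E, F

B, C, K, L, N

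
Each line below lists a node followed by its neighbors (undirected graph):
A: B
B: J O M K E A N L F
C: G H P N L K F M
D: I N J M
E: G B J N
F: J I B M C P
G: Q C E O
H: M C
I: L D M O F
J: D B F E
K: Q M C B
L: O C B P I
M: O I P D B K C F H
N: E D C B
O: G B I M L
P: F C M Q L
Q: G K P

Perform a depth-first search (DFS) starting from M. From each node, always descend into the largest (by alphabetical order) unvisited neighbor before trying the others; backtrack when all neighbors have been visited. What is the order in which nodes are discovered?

M P Q K C N E J F I O L B A G D H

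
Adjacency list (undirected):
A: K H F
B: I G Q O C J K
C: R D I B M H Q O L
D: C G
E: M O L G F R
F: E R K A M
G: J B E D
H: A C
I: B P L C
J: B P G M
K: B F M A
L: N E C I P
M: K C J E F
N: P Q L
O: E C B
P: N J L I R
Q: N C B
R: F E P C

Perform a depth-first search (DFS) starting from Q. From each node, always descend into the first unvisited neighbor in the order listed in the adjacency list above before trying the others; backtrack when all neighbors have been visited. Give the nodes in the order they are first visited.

Q, N, P, J, B, I, L, E, M, K, F, R, C, D, G, H, A, O

Visit Q
Q → N
N → P
P → J
J → B
B → I
I → L
L → E
E → M
M → K
K → F
F → R
R → C
C → D
D → G
C → H
H → A
C → O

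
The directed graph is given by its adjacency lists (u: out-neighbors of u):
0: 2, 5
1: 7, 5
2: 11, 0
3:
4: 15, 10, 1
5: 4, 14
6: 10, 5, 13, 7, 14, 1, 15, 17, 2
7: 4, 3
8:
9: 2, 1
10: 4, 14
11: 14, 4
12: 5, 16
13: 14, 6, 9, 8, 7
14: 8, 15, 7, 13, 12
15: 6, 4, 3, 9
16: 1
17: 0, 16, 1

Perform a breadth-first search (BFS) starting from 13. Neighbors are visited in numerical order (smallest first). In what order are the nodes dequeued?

Visit 13; enqueue 6, 7, 8, 9, 14 → queue [6, 7, 8, 9, 14]
Visit 6; enqueue 1, 2, 5, 10, 15, 17 → queue [7, 8, 9, 14, 1, 2, 5, 10, 15, 17]
Visit 7; enqueue 3, 4 → queue [8, 9, 14, 1, 2, 5, 10, 15, 17, 3, 4]
Visit 8 → queue [9, 14, 1, 2, 5, 10, 15, 17, 3, 4]
Visit 9 → queue [14, 1, 2, 5, 10, 15, 17, 3, 4]
Visit 14; enqueue 12 → queue [1, 2, 5, 10, 15, 17, 3, 4, 12]
Visit 1 → queue [2, 5, 10, 15, 17, 3, 4, 12]
Visit 2; enqueue 0, 11 → queue [5, 10, 15, 17, 3, 4, 12, 0, 11]
Visit 5 → queue [10, 15, 17, 3, 4, 12, 0, 11]
Visit 10 → queue [15, 17, 3, 4, 12, 0, 11]
Visit 15 → queue [17, 3, 4, 12, 0, 11]
Visit 17; enqueue 16 → queue [3, 4, 12, 0, 11, 16]
Visit 3 → queue [4, 12, 0, 11, 16]
Visit 4 → queue [12, 0, 11, 16]
Visit 12 → queue [0, 11, 16]
Visit 0 → queue [11, 16]
Visit 11 → queue [16]
Visit 16 → queue []

13, 6, 7, 8, 9, 14, 1, 2, 5, 10, 15, 17, 3, 4, 12, 0, 11, 16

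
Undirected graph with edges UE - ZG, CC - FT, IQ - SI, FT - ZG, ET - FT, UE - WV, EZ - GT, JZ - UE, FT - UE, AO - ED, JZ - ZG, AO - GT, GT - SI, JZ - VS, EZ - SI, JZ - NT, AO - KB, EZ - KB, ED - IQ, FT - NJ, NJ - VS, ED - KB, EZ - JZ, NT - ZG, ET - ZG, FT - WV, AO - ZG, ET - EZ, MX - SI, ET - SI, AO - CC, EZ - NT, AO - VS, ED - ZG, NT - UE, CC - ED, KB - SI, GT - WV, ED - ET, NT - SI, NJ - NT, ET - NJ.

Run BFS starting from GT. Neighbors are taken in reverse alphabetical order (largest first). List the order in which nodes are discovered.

Visit GT; enqueue WV, SI, EZ, AO → queue [WV, SI, EZ, AO]
Visit WV; enqueue UE, FT → queue [SI, EZ, AO, UE, FT]
Visit SI; enqueue NT, MX, KB, IQ, ET → queue [EZ, AO, UE, FT, NT, MX, KB, IQ, ET]
Visit EZ; enqueue JZ → queue [AO, UE, FT, NT, MX, KB, IQ, ET, JZ]
Visit AO; enqueue ZG, VS, ED, CC → queue [UE, FT, NT, MX, KB, IQ, ET, JZ, ZG, VS, ED, CC]
Visit UE → queue [FT, NT, MX, KB, IQ, ET, JZ, ZG, VS, ED, CC]
Visit FT; enqueue NJ → queue [NT, MX, KB, IQ, ET, JZ, ZG, VS, ED, CC, NJ]
Visit NT → queue [MX, KB, IQ, ET, JZ, ZG, VS, ED, CC, NJ]
Visit MX → queue [KB, IQ, ET, JZ, ZG, VS, ED, CC, NJ]
Visit KB → queue [IQ, ET, JZ, ZG, VS, ED, CC, NJ]
Visit IQ → queue [ET, JZ, ZG, VS, ED, CC, NJ]
Visit ET → queue [JZ, ZG, VS, ED, CC, NJ]
Visit JZ → queue [ZG, VS, ED, CC, NJ]
Visit ZG → queue [VS, ED, CC, NJ]
Visit VS → queue [ED, CC, NJ]
Visit ED → queue [CC, NJ]
Visit CC → queue [NJ]
Visit NJ → queue []

GT → WV → SI → EZ → AO → UE → FT → NT → MX → KB → IQ → ET → JZ → ZG → VS → ED → CC → NJ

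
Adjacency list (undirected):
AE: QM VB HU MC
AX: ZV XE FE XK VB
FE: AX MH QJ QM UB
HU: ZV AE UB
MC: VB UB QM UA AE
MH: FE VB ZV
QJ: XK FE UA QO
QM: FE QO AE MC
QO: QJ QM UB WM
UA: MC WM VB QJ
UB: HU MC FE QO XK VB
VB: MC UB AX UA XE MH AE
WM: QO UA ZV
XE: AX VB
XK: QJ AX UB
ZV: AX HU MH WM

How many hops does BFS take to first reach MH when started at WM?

2

Level 0: WM
Level 1: QO, UA, ZV
Level 2: AX, HU, MC, MH, QJ, QM, UB, VB
Level 3: AE, FE, XE, XK
MH first appears at level 2.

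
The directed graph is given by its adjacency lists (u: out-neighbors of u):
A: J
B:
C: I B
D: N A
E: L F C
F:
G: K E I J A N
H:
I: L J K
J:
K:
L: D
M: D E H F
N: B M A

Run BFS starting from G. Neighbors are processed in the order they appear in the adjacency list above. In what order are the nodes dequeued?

G, K, E, I, J, A, N, L, F, C, B, M, D, H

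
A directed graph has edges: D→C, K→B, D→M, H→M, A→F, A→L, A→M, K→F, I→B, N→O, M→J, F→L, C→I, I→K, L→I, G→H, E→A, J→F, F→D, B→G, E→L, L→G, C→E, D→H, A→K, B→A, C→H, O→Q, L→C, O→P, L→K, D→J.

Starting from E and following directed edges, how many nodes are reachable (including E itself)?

13

BFS from E visits: E, L, A, K, I, G, C, M, F, B, H, J, D
Reachable nodes: 13 of 17 total.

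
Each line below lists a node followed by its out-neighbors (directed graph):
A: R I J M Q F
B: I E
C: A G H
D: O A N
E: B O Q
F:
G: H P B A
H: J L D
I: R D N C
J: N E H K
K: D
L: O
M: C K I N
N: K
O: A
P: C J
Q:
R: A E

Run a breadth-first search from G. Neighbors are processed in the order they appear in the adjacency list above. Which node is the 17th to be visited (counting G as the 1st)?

Visit G; enqueue H, P, B, A → queue [H, P, B, A]
Visit H; enqueue J, L, D → queue [P, B, A, J, L, D]
Visit P; enqueue C → queue [B, A, J, L, D, C]
Visit B; enqueue I, E → queue [A, J, L, D, C, I, E]
Visit A; enqueue R, M, Q, F → queue [J, L, D, C, I, E, R, M, Q, F]
Visit J; enqueue N, K → queue [L, D, C, I, E, R, M, Q, F, N, K]
Visit L; enqueue O → queue [D, C, I, E, R, M, Q, F, N, K, O]
Visit D → queue [C, I, E, R, M, Q, F, N, K, O]
Visit C → queue [I, E, R, M, Q, F, N, K, O]
Visit I → queue [E, R, M, Q, F, N, K, O]
Visit E → queue [R, M, Q, F, N, K, O]
Visit R → queue [M, Q, F, N, K, O]
Visit M → queue [Q, F, N, K, O]
Visit Q → queue [F, N, K, O]
Visit F → queue [N, K, O]
Visit N → queue [K, O]
Visit K → queue [O]
Visit O → queue []

Visit order: G, H, P, B, A, J, L, D, C, I, E, R, M, Q, F, N, K, O

K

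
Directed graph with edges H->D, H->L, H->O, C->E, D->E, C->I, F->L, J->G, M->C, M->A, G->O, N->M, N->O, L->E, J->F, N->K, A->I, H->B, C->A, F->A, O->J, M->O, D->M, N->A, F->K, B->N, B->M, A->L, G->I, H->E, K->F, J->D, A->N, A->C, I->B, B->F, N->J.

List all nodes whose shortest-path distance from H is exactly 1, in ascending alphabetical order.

B, D, E, L, O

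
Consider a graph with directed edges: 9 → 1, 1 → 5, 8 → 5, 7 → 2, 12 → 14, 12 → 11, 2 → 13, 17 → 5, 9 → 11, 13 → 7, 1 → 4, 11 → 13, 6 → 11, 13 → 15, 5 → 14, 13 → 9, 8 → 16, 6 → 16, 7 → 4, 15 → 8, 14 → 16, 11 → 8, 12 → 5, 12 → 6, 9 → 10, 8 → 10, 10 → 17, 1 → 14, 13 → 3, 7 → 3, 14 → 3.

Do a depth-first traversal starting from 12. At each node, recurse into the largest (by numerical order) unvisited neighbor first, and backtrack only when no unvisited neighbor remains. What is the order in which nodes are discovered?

12 14 16 3 11 13 15 8 10 17 5 9 1 4 7 2 6

Visit 12
12 → 14
14 → 16
14 → 3
12 → 11
11 → 13
13 → 15
15 → 8
8 → 10
10 → 17
17 → 5
13 → 9
9 → 1
1 → 4
13 → 7
7 → 2
12 → 6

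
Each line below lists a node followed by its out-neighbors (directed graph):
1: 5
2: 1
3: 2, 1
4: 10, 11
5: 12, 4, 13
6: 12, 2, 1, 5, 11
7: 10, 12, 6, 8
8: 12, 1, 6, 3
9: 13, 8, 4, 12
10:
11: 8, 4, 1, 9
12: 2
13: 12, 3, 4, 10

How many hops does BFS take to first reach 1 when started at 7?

Level 0: 7
Level 1: 6, 8, 10, 12
Level 2: 1, 2, 3, 5, 11
Level 3: 4, 9, 13
1 first appears at level 2.

2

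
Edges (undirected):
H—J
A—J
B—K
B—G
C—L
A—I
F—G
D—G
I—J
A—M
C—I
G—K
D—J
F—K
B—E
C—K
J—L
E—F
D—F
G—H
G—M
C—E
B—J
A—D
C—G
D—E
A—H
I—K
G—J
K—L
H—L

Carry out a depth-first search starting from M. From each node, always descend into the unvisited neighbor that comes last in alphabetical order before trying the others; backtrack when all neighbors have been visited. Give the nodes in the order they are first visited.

Visit M
M → G
G → K
K → L
L → J
J → I
I → C
C → E
E → F
F → D
D → A
A → H
E → B

M → G → K → L → J → I → C → E → F → D → A → H → B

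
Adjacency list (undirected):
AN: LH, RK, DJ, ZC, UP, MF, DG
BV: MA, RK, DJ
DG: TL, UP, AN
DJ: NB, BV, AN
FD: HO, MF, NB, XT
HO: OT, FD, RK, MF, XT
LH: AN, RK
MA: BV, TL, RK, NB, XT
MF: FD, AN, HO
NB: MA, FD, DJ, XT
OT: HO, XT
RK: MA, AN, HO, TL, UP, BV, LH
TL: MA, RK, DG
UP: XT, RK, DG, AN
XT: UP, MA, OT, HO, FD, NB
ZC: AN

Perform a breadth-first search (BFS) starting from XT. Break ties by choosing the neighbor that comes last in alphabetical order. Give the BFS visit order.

XT, UP, OT, NB, MA, HO, FD, RK, DG, AN, DJ, TL, BV, MF, LH, ZC

Visit XT; enqueue UP, OT, NB, MA, HO, FD → queue [UP, OT, NB, MA, HO, FD]
Visit UP; enqueue RK, DG, AN → queue [OT, NB, MA, HO, FD, RK, DG, AN]
Visit OT → queue [NB, MA, HO, FD, RK, DG, AN]
Visit NB; enqueue DJ → queue [MA, HO, FD, RK, DG, AN, DJ]
Visit MA; enqueue TL, BV → queue [HO, FD, RK, DG, AN, DJ, TL, BV]
Visit HO; enqueue MF → queue [FD, RK, DG, AN, DJ, TL, BV, MF]
Visit FD → queue [RK, DG, AN, DJ, TL, BV, MF]
Visit RK; enqueue LH → queue [DG, AN, DJ, TL, BV, MF, LH]
Visit DG → queue [AN, DJ, TL, BV, MF, LH]
Visit AN; enqueue ZC → queue [DJ, TL, BV, MF, LH, ZC]
Visit DJ → queue [TL, BV, MF, LH, ZC]
Visit TL → queue [BV, MF, LH, ZC]
Visit BV → queue [MF, LH, ZC]
Visit MF → queue [LH, ZC]
Visit LH → queue [ZC]
Visit ZC → queue []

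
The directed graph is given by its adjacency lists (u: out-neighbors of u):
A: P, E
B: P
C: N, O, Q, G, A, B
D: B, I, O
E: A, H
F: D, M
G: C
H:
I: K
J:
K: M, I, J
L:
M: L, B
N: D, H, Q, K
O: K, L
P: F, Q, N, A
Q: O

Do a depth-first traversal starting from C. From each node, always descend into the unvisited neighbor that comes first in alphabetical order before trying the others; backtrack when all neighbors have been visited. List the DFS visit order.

C -> A -> E -> H -> P -> F -> D -> B -> I -> K -> J -> M -> L -> O -> N -> Q -> G

Visit C
C → A
A → E
E → H
A → P
P → F
F → D
D → B
D → I
I → K
K → J
K → M
M → L
D → O
P → N
N → Q
C → G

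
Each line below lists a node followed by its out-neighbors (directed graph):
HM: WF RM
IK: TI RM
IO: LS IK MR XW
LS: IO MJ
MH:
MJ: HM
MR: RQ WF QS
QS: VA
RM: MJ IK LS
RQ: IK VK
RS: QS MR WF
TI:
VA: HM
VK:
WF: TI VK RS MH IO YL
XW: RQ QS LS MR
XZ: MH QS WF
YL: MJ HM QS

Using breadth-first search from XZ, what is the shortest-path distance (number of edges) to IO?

2

Level 0: XZ
Level 1: MH, QS, WF
Level 2: IO, RS, TI, VA, VK, YL
Level 3: HM, IK, LS, MJ, MR, XW
Level 4: RM, RQ
IO first appears at level 2.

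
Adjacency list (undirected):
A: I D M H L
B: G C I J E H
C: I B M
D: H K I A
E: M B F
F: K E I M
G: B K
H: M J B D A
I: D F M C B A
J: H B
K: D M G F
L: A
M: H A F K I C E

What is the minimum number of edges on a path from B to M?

2

Level 0: B
Level 1: C, E, G, H, I, J
Level 2: A, D, F, K, M
Level 3: L
M first appears at level 2.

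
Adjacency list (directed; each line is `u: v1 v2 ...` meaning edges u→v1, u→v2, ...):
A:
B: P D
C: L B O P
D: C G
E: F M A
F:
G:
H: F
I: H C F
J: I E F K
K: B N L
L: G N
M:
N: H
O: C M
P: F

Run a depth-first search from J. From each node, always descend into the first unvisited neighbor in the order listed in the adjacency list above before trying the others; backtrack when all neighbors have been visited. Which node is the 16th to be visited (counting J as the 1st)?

K

Visit J
J → I
I → H
H → F
I → C
C → L
L → G
L → N
C → B
B → P
B → D
C → O
O → M
J → E
E → A
J → K

Visit order: J, I, H, F, C, L, G, N, B, P, D, O, M, E, A, K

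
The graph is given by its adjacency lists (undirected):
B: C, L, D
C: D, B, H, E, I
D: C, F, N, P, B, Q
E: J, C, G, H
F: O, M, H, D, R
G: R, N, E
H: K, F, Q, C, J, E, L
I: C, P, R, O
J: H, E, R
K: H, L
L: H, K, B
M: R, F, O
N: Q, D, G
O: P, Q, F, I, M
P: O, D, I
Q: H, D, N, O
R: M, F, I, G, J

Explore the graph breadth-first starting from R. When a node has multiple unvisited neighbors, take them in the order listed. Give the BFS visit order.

R → M → F → I → G → J → O → H → D → C → P → N → E → Q → K → L → B

Visit R; enqueue M, F, I, G, J → queue [M, F, I, G, J]
Visit M; enqueue O → queue [F, I, G, J, O]
Visit F; enqueue H, D → queue [I, G, J, O, H, D]
Visit I; enqueue C, P → queue [G, J, O, H, D, C, P]
Visit G; enqueue N, E → queue [J, O, H, D, C, P, N, E]
Visit J → queue [O, H, D, C, P, N, E]
Visit O; enqueue Q → queue [H, D, C, P, N, E, Q]
Visit H; enqueue K, L → queue [D, C, P, N, E, Q, K, L]
Visit D; enqueue B → queue [C, P, N, E, Q, K, L, B]
Visit C → queue [P, N, E, Q, K, L, B]
Visit P → queue [N, E, Q, K, L, B]
Visit N → queue [E, Q, K, L, B]
Visit E → queue [Q, K, L, B]
Visit Q → queue [K, L, B]
Visit K → queue [L, B]
Visit L → queue [B]
Visit B → queue []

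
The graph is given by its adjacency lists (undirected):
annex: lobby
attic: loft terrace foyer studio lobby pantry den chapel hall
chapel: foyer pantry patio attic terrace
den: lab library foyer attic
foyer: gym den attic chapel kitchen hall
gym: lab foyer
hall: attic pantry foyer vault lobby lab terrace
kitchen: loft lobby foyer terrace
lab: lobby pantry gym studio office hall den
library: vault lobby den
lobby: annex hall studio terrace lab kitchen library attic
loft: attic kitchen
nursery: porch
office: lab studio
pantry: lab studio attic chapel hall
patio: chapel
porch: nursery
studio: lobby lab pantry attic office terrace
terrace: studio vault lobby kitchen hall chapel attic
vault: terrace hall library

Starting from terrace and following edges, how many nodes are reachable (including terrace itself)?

18

BFS from terrace visits: terrace, studio, vault, lobby, kitchen, hall, chapel, attic, lab, pantry, office, library, annex, loft, foyer, patio, den, gym
Reachable nodes: 18 of 20 total.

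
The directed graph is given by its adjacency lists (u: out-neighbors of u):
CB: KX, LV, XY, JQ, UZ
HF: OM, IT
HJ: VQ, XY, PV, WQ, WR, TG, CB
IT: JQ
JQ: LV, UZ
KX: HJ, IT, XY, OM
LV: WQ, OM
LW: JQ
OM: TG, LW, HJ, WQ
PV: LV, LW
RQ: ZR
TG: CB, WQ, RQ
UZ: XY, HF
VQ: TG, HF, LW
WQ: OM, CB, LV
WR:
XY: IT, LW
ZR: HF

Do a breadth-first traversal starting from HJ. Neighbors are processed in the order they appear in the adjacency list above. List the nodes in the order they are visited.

Visit HJ; enqueue VQ, XY, PV, WQ, WR, TG, CB → queue [VQ, XY, PV, WQ, WR, TG, CB]
Visit VQ; enqueue HF, LW → queue [XY, PV, WQ, WR, TG, CB, HF, LW]
Visit XY; enqueue IT → queue [PV, WQ, WR, TG, CB, HF, LW, IT]
Visit PV; enqueue LV → queue [WQ, WR, TG, CB, HF, LW, IT, LV]
Visit WQ; enqueue OM → queue [WR, TG, CB, HF, LW, IT, LV, OM]
Visit WR → queue [TG, CB, HF, LW, IT, LV, OM]
Visit TG; enqueue RQ → queue [CB, HF, LW, IT, LV, OM, RQ]
Visit CB; enqueue KX, JQ, UZ → queue [HF, LW, IT, LV, OM, RQ, KX, JQ, UZ]
Visit HF → queue [LW, IT, LV, OM, RQ, KX, JQ, UZ]
Visit LW → queue [IT, LV, OM, RQ, KX, JQ, UZ]
Visit IT → queue [LV, OM, RQ, KX, JQ, UZ]
Visit LV → queue [OM, RQ, KX, JQ, UZ]
Visit OM → queue [RQ, KX, JQ, UZ]
Visit RQ; enqueue ZR → queue [KX, JQ, UZ, ZR]
Visit KX → queue [JQ, UZ, ZR]
Visit JQ → queue [UZ, ZR]
Visit UZ → queue [ZR]
Visit ZR → queue []

HJ -> VQ -> XY -> PV -> WQ -> WR -> TG -> CB -> HF -> LW -> IT -> LV -> OM -> RQ -> KX -> JQ -> UZ -> ZR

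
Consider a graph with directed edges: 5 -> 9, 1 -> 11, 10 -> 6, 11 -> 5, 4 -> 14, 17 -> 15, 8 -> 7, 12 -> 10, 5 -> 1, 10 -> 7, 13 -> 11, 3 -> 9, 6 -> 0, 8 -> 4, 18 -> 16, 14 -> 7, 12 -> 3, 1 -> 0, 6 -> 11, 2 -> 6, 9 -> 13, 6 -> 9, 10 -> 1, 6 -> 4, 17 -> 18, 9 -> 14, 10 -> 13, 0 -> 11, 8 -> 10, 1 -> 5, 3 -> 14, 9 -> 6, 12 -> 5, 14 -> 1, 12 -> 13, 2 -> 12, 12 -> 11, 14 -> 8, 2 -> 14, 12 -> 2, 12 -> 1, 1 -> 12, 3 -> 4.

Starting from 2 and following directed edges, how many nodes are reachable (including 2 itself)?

BFS from 2 visits: 2, 14, 12, 6, 8, 7, 1, 13, 11, 10, 5, 3, 9, 4, 0
Reachable nodes: 15 of 19 total.

15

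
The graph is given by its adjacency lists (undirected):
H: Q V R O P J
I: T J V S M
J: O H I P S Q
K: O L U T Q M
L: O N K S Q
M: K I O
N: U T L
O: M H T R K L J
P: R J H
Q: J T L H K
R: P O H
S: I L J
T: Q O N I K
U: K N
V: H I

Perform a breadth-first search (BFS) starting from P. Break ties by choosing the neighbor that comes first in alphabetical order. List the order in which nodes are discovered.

P H J R O Q V I S K L M T U N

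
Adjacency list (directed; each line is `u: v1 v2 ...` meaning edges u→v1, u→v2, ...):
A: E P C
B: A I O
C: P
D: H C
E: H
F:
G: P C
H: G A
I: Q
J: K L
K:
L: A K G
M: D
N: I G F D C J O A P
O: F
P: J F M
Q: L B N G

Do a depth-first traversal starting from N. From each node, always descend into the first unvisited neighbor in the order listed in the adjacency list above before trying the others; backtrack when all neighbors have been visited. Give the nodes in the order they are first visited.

N → I → Q → L → A → E → H → G → P → J → K → F → M → D → C → B → O

Visit N
N → I
I → Q
Q → L
L → A
A → E
E → H
H → G
G → P
P → J
J → K
P → F
P → M
M → D
D → C
Q → B
B → O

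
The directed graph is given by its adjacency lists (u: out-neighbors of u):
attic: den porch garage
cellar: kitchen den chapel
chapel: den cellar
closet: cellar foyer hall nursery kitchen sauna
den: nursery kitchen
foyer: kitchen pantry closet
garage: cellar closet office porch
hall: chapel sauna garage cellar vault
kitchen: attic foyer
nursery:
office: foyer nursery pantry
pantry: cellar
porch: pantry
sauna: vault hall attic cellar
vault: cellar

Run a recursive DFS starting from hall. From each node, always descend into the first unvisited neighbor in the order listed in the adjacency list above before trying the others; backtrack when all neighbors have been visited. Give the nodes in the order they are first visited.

hall → chapel → den → nursery → kitchen → attic → porch → pantry → cellar → garage → closet → foyer → sauna → vault → office

Visit hall
hall → chapel
chapel → den
den → nursery
den → kitchen
kitchen → attic
attic → porch
porch → pantry
pantry → cellar
attic → garage
garage → closet
closet → foyer
closet → sauna
sauna → vault
garage → office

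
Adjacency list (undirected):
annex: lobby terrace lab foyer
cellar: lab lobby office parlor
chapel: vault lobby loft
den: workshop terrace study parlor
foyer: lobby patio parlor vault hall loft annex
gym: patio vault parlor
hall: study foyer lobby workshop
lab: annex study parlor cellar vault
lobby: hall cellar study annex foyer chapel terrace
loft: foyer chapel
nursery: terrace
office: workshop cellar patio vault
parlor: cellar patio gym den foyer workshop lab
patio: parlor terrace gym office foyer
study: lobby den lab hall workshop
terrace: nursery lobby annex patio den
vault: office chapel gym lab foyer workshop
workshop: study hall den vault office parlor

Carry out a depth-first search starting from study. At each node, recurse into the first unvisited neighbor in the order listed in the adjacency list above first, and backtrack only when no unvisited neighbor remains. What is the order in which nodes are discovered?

study → lobby → hall → foyer → patio → parlor → cellar → lab → annex → terrace → nursery → den → workshop → vault → office → chapel → loft → gym

Visit study
study → lobby
lobby → hall
hall → foyer
foyer → patio
patio → parlor
parlor → cellar
cellar → lab
lab → annex
annex → terrace
terrace → nursery
terrace → den
den → workshop
workshop → vault
vault → office
vault → chapel
chapel → loft
vault → gym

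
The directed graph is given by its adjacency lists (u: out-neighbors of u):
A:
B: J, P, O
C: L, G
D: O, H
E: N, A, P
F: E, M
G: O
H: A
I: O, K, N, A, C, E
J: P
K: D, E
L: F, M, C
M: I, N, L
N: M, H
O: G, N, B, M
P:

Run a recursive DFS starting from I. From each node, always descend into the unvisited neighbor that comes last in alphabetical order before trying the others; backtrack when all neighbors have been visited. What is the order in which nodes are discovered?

I -> O -> N -> M -> L -> F -> E -> P -> A -> C -> G -> H -> B -> J -> K -> D

Visit I
I → O
O → N
N → M
M → L
L → F
F → E
E → P
E → A
L → C
C → G
N → H
O → B
B → J
I → K
K → D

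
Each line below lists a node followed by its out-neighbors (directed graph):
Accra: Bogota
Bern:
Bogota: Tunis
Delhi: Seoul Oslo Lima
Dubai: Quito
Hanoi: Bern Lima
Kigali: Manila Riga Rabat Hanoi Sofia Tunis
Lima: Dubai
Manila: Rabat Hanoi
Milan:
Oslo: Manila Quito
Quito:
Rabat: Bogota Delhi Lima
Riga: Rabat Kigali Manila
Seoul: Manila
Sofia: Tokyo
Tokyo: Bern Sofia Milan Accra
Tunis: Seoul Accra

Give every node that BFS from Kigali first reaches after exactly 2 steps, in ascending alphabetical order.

Level 0: Kigali
Level 1: Hanoi, Manila, Rabat, Riga, Sofia, Tunis
Level 2: Accra, Bern, Bogota, Delhi, Lima, Seoul, Tokyo
Level 3: Dubai, Milan, Oslo
Level 4: Quito

Accra, Bern, Bogota, Delhi, Lima, Seoul, Tokyo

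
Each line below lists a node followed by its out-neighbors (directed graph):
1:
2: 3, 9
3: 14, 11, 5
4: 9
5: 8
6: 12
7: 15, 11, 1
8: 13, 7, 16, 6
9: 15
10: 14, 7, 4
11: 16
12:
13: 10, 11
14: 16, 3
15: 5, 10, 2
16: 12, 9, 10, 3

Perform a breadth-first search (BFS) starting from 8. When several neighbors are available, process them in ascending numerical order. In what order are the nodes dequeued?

8, 6, 7, 13, 16, 12, 1, 11, 15, 10, 3, 9, 2, 5, 4, 14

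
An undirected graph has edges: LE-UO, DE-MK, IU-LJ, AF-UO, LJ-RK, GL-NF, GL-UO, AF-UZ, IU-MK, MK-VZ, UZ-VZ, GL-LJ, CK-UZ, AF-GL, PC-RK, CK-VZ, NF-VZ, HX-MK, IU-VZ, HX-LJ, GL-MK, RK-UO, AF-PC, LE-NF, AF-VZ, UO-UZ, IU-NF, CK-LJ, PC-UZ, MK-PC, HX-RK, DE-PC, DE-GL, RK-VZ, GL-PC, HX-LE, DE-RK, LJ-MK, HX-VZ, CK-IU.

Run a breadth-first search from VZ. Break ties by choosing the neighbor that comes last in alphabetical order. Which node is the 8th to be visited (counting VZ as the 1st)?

Visit VZ; enqueue UZ, RK, NF, MK, IU, HX, CK, AF → queue [UZ, RK, NF, MK, IU, HX, CK, AF]
Visit UZ; enqueue UO, PC → queue [RK, NF, MK, IU, HX, CK, AF, UO, PC]
Visit RK; enqueue LJ, DE → queue [NF, MK, IU, HX, CK, AF, UO, PC, LJ, DE]
Visit NF; enqueue LE, GL → queue [MK, IU, HX, CK, AF, UO, PC, LJ, DE, LE, GL]
Visit MK → queue [IU, HX, CK, AF, UO, PC, LJ, DE, LE, GL]
Visit IU → queue [HX, CK, AF, UO, PC, LJ, DE, LE, GL]
Visit HX → queue [CK, AF, UO, PC, LJ, DE, LE, GL]
Visit CK → queue [AF, UO, PC, LJ, DE, LE, GL]
Visit AF → queue [UO, PC, LJ, DE, LE, GL]
Visit UO → queue [PC, LJ, DE, LE, GL]
Visit PC → queue [LJ, DE, LE, GL]
Visit LJ → queue [DE, LE, GL]
Visit DE → queue [LE, GL]
Visit LE → queue [GL]
Visit GL → queue []

Visit order: VZ, UZ, RK, NF, MK, IU, HX, CK, AF, UO, PC, LJ, DE, LE, GL

CK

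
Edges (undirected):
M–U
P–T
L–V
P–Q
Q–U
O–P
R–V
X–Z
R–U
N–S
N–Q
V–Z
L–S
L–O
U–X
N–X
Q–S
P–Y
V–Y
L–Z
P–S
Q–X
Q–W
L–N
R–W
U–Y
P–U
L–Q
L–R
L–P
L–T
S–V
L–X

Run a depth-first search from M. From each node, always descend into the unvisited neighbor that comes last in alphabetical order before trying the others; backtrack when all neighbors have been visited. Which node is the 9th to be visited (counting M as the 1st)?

R

Visit M
M → U
U → Y
Y → V
V → Z
Z → X
X → Q
Q → W
W → R
R → L
L → T
T → P
P → S
S → N
P → O

Visit order: M, U, Y, V, Z, X, Q, W, R, L, T, P, S, N, O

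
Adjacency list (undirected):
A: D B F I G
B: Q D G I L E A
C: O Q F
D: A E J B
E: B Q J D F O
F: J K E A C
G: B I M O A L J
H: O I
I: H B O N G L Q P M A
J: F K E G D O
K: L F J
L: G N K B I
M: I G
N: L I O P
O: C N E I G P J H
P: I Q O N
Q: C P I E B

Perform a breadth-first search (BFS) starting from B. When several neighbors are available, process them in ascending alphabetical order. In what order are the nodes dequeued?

Visit B; enqueue A, D, E, G, I, L, Q → queue [A, D, E, G, I, L, Q]
Visit A; enqueue F → queue [D, E, G, I, L, Q, F]
Visit D; enqueue J → queue [E, G, I, L, Q, F, J]
Visit E; enqueue O → queue [G, I, L, Q, F, J, O]
Visit G; enqueue M → queue [I, L, Q, F, J, O, M]
Visit I; enqueue H, N, P → queue [L, Q, F, J, O, M, H, N, P]
Visit L; enqueue K → queue [Q, F, J, O, M, H, N, P, K]
Visit Q; enqueue C → queue [F, J, O, M, H, N, P, K, C]
Visit F → queue [J, O, M, H, N, P, K, C]
Visit J → queue [O, M, H, N, P, K, C]
Visit O → queue [M, H, N, P, K, C]
Visit M → queue [H, N, P, K, C]
Visit H → queue [N, P, K, C]
Visit N → queue [P, K, C]
Visit P → queue [K, C]
Visit K → queue [C]
Visit C → queue []

B A D E G I L Q F J O M H N P K C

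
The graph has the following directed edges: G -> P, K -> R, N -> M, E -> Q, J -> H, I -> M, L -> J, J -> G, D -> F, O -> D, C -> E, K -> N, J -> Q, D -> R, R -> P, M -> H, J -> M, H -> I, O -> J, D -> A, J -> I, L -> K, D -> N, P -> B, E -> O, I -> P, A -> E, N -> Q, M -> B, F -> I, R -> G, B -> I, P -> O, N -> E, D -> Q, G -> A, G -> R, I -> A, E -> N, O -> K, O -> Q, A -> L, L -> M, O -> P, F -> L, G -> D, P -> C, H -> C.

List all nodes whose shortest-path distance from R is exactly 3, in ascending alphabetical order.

E, F, I, J, K, L, N, Q

Level 0: R
Level 1: G, P
Level 2: A, B, C, D, O
Level 3: E, F, I, J, K, L, N, Q
Level 4: H, M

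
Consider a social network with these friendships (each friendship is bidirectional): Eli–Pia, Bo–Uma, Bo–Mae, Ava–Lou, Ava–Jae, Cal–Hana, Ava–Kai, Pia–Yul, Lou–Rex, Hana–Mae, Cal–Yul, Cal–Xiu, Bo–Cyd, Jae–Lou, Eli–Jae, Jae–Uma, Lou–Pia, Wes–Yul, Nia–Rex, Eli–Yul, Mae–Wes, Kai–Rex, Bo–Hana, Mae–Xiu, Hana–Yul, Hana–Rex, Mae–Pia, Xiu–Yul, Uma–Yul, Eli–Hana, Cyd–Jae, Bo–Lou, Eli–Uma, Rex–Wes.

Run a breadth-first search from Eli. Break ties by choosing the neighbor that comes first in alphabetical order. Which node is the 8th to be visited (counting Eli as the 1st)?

Cal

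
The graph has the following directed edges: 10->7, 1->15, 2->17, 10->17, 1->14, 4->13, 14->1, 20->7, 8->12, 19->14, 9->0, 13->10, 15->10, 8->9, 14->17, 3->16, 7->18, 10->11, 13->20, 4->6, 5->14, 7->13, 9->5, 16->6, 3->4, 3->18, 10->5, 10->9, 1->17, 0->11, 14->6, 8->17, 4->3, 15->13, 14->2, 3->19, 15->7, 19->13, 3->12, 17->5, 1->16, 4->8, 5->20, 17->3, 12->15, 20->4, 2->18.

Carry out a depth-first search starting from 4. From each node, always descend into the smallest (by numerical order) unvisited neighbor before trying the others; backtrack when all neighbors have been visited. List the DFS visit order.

Visit 4
4 → 3
3 → 12
12 → 15
15 → 7
7 → 13
13 → 10
10 → 5
5 → 14
14 → 1
1 → 16
16 → 6
1 → 17
14 → 2
2 → 18
5 → 20
10 → 9
9 → 0
0 → 11
3 → 19
4 → 8

4 -> 3 -> 12 -> 15 -> 7 -> 13 -> 10 -> 5 -> 14 -> 1 -> 16 -> 6 -> 17 -> 2 -> 18 -> 20 -> 9 -> 0 -> 11 -> 19 -> 8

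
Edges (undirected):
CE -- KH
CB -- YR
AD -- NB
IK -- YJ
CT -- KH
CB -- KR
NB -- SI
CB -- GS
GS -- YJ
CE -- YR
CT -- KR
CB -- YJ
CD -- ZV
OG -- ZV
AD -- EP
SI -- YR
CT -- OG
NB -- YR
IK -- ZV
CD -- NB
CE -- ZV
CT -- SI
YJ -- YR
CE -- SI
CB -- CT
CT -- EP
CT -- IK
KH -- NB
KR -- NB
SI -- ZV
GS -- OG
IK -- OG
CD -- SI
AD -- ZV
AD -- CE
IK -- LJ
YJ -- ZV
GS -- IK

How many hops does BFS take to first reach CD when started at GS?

Level 0: GS
Level 1: CB, IK, OG, YJ
Level 2: CT, KR, LJ, YR, ZV
Level 3: AD, CD, CE, EP, KH, NB, SI
CD first appears at level 3.

3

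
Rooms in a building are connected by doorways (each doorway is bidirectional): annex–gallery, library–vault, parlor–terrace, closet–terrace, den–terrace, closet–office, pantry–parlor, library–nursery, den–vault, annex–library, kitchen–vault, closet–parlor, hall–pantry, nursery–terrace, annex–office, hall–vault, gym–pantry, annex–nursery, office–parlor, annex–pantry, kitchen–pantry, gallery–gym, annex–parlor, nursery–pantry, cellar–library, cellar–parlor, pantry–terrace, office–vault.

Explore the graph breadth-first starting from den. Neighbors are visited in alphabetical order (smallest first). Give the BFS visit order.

Visit den; enqueue terrace, vault → queue [terrace, vault]
Visit terrace; enqueue closet, nursery, pantry, parlor → queue [vault, closet, nursery, pantry, parlor]
Visit vault; enqueue hall, kitchen, library, office → queue [closet, nursery, pantry, parlor, hall, kitchen, library, office]
Visit closet → queue [nursery, pantry, parlor, hall, kitchen, library, office]
Visit nursery; enqueue annex → queue [pantry, parlor, hall, kitchen, library, office, annex]
Visit pantry; enqueue gym → queue [parlor, hall, kitchen, library, office, annex, gym]
Visit parlor; enqueue cellar → queue [hall, kitchen, library, office, annex, gym, cellar]
Visit hall → queue [kitchen, library, office, annex, gym, cellar]
Visit kitchen → queue [library, office, annex, gym, cellar]
Visit library → queue [office, annex, gym, cellar]
Visit office → queue [annex, gym, cellar]
Visit annex; enqueue gallery → queue [gym, cellar, gallery]
Visit gym → queue [cellar, gallery]
Visit cellar → queue [gallery]
Visit gallery → queue []

den -> terrace -> vault -> closet -> nursery -> pantry -> parlor -> hall -> kitchen -> library -> office -> annex -> gym -> cellar -> gallery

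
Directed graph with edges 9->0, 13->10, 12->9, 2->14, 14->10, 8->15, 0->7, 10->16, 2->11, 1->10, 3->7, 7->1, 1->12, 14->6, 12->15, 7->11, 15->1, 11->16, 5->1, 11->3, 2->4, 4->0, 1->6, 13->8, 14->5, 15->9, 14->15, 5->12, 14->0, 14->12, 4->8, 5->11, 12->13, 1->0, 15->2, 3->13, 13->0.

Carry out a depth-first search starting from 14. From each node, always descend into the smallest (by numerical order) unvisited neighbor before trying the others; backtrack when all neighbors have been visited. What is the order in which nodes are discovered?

14, 0, 7, 1, 6, 10, 16, 12, 9, 13, 8, 15, 2, 4, 11, 3, 5

Visit 14
14 → 0
0 → 7
7 → 1
1 → 6
1 → 10
10 → 16
1 → 12
12 → 9
12 → 13
13 → 8
8 → 15
15 → 2
2 → 4
2 → 11
11 → 3
14 → 5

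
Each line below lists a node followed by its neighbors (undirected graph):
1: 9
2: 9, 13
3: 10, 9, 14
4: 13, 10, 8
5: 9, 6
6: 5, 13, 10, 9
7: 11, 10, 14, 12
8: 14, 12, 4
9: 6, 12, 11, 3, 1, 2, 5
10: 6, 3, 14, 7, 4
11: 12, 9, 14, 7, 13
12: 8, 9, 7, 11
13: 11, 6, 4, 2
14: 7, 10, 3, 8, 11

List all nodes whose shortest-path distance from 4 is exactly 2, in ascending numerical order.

2, 3, 6, 7, 11, 12, 14

Level 0: 4
Level 1: 8, 10, 13
Level 2: 2, 3, 6, 7, 11, 12, 14
Level 3: 5, 9
Level 4: 1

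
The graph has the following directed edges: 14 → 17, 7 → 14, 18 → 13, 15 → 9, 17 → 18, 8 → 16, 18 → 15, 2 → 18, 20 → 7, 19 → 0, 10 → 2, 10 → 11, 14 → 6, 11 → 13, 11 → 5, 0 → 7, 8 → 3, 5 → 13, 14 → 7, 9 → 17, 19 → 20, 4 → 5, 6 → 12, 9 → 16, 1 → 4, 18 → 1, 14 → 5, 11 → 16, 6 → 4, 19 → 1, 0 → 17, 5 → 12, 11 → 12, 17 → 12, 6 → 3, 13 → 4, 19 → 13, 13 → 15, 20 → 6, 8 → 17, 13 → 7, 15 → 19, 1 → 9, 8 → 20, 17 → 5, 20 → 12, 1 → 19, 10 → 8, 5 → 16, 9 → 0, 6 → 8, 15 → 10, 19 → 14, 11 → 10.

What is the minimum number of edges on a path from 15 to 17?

2

Level 0: 15
Level 1: 9, 10, 19
Level 2: 0, 1, 2, 8, 11, 13, 14, 16, 17, 20
Level 3: 3, 4, 5, 6, 7, 12, 18
17 first appears at level 2.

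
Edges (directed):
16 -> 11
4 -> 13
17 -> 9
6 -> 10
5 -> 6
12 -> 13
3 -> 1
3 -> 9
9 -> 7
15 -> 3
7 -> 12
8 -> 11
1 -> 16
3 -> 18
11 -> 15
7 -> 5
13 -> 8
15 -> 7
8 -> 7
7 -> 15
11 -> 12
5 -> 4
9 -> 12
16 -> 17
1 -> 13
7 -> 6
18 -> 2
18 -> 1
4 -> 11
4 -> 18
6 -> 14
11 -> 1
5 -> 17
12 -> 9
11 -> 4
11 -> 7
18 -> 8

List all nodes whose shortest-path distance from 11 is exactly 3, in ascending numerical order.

Level 0: 11
Level 1: 1, 4, 7, 12, 15
Level 2: 3, 5, 6, 9, 13, 16, 18
Level 3: 2, 8, 10, 14, 17

2, 8, 10, 14, 17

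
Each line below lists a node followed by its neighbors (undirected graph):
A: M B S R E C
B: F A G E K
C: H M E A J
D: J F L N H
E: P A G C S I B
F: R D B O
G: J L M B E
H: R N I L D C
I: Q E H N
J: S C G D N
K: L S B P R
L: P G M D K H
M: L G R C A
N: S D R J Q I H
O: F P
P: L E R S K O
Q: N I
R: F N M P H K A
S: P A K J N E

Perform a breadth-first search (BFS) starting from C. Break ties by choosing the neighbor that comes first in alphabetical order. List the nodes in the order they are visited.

Visit C; enqueue A, E, H, J, M → queue [A, E, H, J, M]
Visit A; enqueue B, R, S → queue [E, H, J, M, B, R, S]
Visit E; enqueue G, I, P → queue [H, J, M, B, R, S, G, I, P]
Visit H; enqueue D, L, N → queue [J, M, B, R, S, G, I, P, D, L, N]
Visit J → queue [M, B, R, S, G, I, P, D, L, N]
Visit M → queue [B, R, S, G, I, P, D, L, N]
Visit B; enqueue F, K → queue [R, S, G, I, P, D, L, N, F, K]
Visit R → queue [S, G, I, P, D, L, N, F, K]
Visit S → queue [G, I, P, D, L, N, F, K]
Visit G → queue [I, P, D, L, N, F, K]
Visit I; enqueue Q → queue [P, D, L, N, F, K, Q]
Visit P; enqueue O → queue [D, L, N, F, K, Q, O]
Visit D → queue [L, N, F, K, Q, O]
Visit L → queue [N, F, K, Q, O]
Visit N → queue [F, K, Q, O]
Visit F → queue [K, Q, O]
Visit K → queue [Q, O]
Visit Q → queue [O]
Visit O → queue []

C, A, E, H, J, M, B, R, S, G, I, P, D, L, N, F, K, Q, O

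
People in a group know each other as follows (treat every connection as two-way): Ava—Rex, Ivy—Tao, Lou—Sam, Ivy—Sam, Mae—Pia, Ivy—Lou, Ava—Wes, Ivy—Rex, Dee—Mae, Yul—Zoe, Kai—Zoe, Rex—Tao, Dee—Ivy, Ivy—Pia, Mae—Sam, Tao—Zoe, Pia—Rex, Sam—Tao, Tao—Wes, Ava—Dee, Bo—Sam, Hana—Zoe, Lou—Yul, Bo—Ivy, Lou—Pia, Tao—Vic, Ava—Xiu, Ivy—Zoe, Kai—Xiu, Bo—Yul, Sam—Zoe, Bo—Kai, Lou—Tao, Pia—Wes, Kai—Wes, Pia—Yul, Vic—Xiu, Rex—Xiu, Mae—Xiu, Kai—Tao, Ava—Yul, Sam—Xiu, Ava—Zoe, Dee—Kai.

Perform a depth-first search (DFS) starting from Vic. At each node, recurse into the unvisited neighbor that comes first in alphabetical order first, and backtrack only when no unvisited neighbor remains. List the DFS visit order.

Visit Vic
Vic → Tao
Tao → Ivy
Ivy → Bo
Bo → Kai
Kai → Dee
Dee → Ava
Ava → Rex
Rex → Pia
Pia → Lou
Lou → Sam
Sam → Mae
Mae → Xiu
Sam → Zoe
Zoe → Hana
Zoe → Yul
Pia → Wes

Vic -> Tao -> Ivy -> Bo -> Kai -> Dee -> Ava -> Rex -> Pia -> Lou -> Sam -> Mae -> Xiu -> Zoe -> Hana -> Yul -> Wes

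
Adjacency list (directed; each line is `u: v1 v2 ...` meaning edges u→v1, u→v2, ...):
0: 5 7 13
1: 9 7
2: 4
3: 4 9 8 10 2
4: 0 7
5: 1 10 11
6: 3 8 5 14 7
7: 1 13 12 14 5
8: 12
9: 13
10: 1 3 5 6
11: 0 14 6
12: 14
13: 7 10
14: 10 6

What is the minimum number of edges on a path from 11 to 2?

Level 0: 11
Level 1: 0, 6, 14
Level 2: 3, 5, 7, 8, 10, 13
Level 3: 1, 2, 4, 9, 12
2 first appears at level 3.

3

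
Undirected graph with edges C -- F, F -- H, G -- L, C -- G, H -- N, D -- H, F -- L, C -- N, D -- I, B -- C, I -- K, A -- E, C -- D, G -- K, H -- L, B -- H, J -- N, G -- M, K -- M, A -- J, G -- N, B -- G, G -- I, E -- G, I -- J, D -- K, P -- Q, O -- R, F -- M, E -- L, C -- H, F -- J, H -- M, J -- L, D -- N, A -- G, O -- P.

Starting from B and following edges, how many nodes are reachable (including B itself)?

14

BFS from B visits: B, H, G, C, N, M, L, F, D, K, I, E, A, J
Reachable nodes: 14 of 18 total.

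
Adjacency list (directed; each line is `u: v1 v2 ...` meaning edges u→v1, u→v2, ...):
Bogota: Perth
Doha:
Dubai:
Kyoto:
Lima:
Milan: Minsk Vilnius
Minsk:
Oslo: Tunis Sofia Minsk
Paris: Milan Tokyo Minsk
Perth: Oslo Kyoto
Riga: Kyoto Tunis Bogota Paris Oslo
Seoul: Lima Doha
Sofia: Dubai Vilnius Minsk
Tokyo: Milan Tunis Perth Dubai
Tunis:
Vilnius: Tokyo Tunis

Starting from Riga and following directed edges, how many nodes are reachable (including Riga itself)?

13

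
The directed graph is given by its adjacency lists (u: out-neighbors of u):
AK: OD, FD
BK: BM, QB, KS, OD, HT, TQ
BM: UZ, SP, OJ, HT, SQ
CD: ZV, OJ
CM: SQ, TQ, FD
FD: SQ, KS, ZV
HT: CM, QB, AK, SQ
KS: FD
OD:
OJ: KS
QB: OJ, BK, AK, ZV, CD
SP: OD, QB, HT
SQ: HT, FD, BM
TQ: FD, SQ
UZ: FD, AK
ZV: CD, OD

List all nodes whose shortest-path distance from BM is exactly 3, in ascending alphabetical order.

BK, CD, TQ, ZV

Level 0: BM
Level 1: HT, OJ, SP, SQ, UZ
Level 2: AK, CM, FD, KS, OD, QB
Level 3: BK, CD, TQ, ZV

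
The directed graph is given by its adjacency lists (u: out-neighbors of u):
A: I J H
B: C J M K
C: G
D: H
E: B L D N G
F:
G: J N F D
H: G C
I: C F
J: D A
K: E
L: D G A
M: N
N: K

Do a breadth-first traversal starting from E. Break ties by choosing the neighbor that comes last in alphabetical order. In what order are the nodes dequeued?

Visit E; enqueue N, L, G, D, B → queue [N, L, G, D, B]
Visit N; enqueue K → queue [L, G, D, B, K]
Visit L; enqueue A → queue [G, D, B, K, A]
Visit G; enqueue J, F → queue [D, B, K, A, J, F]
Visit D; enqueue H → queue [B, K, A, J, F, H]
Visit B; enqueue M, C → queue [K, A, J, F, H, M, C]
Visit K → queue [A, J, F, H, M, C]
Visit A; enqueue I → queue [J, F, H, M, C, I]
Visit J → queue [F, H, M, C, I]
Visit F → queue [H, M, C, I]
Visit H → queue [M, C, I]
Visit M → queue [C, I]
Visit C → queue [I]
Visit I → queue []

E, N, L, G, D, B, K, A, J, F, H, M, C, I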